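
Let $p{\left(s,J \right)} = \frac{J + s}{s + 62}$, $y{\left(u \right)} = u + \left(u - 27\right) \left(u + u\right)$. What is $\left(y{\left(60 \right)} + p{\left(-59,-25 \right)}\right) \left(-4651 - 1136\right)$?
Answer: $-23101704$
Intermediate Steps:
$y{\left(u \right)} = u + 2 u \left(-27 + u\right)$ ($y{\left(u \right)} = u + \left(u + \left(-28 + 1\right)\right) 2 u = u + \left(u - 27\right) 2 u = u + \left(-27 + u\right) 2 u = u + 2 u \left(-27 + u\right)$)
$p{\left(s,J \right)} = \frac{J + s}{62 + s}$
$\left(y{\left(60 \right)} + p{\left(-59,-25 \right)}\right) \left(-4651 - 1136\right) = \left(60 \left(-53 + 2 \cdot 60\right) + \frac{-25 - 59}{62 - 59}\right) \left(-4651 - 1136\right) = \left(60 \left(-53 + 120\right) + \frac{1}{3} \left(-84\right)\right) \left(-5787\right) = \left(60 \cdot 67 + \frac{1}{3} \left(-84\right)\right) \left(-5787\right) = \left(4020 - 28\right) \left(-5787\right) = 3992 \left(-5787\right) = -23101704$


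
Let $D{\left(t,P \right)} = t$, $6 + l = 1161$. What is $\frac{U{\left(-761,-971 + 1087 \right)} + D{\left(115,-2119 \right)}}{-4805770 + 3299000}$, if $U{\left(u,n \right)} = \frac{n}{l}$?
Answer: $- \frac{132941}{1740319350} \approx -7.6389 \cdot 10^{-5}$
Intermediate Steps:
$l = 1155$ ($l = -6 + 1161 = 1155$)
$U{\left(u,n \right)} = \frac{n}{1155}$
$\frac{U{\left(-761,-971 + 1087 \right)} + D{\left(115,-2119 \right)}}{-4805770 + 3299000} = \frac{\frac{-971 + 1087}{1155} + 115}{-4805770 + 3299000} = \frac{\frac{1}{1155} \cdot 116 + 115}{-1506770} = \left(\frac{116}{1155} + 115\right) \left(- \frac{1}{1506770}\right) = \frac{132941}{1155} \left(- \frac{1}{1506770}\right) = - \frac{132941}{1740319350}$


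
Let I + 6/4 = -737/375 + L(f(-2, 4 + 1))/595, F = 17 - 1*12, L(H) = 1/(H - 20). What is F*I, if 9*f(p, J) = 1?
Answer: -55362649/3195150 ≈ -17.327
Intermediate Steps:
f(p, J) = 1/9 (f(p, J) = (1/9)*1 = 1/9)
L(H) = 1/(-20 + H)
F = 5 (F = 17 - 12 = 5)
I = -55362649/15975750 (I = -3/2 + (-737/375 + 1/((-20 + 1/9)*595)) = -3/2 + (-737*1/375 + (1/595)/(-179/9)) = -3/2 + (-737/375 - 9/179*1/595) = -3/2 + (-737/375 - 9/106505) = -3/2 - 15699512/7987875 = -55362649/15975750 ≈ -3.4654)
F*I = 5*(-55362649/15975750) = -55362649/3195150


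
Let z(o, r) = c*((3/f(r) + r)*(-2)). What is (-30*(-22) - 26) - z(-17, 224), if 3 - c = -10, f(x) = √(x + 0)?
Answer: 6458 + 39*√14/28 ≈ 6463.2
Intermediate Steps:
f(x) = √x
c = 13 (c = 3 - 1*(-10) = 3 + 10 = 13)
z(o, r) = -78/√r - 26*r (z(o, r) = 13*((3/(√r) + r)*(-2)) = 13*((3/√r + r)*(-2)) = 13*((r + 3/√r)*(-2)) = 13*(-6/√r - 2*r) = -78/√r - 26*r)
(-30*(-22) - 26) - z(-17, 224) = (-30*(-22) - 26) - (-39*√14/28 - 26*224) = (660 - 26) - (-39*√14/28 - 5824) = 634 - (-39*√14/28 - 5824) = 634 - (-5824 - 39*√14/28) = 634 + (5824 + 39*√14/28) = 6458 + 39*√14/28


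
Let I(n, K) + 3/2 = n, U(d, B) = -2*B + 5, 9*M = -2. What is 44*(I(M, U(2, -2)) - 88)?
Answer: -35530/9 ≈ -3947.8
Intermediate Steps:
M = -2/9 (M = (⅑)*(-2) = -2/9 ≈ -0.22222)
U(d, B) = 5 - 2*B
I(n, K) = -3/2 + n
44*(I(M, U(2, -2)) - 88) = 44*((-3/2 - 2/9) - 88) = 44*(-31/18 - 88) = 44*(-1615/18) = -35530/9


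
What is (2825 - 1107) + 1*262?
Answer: 1980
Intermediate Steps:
(2825 - 1107) + 1*262 = 1718 + 262 = 1980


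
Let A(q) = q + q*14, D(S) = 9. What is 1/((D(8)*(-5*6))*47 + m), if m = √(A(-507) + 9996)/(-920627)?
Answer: -3585153729335670/45495600825269651503 + 920627*√2391/136486802475808954509 ≈ -7.8802e-5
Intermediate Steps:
A(q) = 15*q (A(q) = q + 14*q = 15*q)
m = -√2391/920627 (m = √(15*(-507) + 9996)/(-920627) = √(-7605 + 9996)*(-1/920627) = √2391*(-1/920627) = -√2391/920627 ≈ -5.3114e-5)
1/((D(8)*(-5*6))*47 + m) = 1/((9*(-5*6))*47 - √2391/920627) = 1/((9*(-30))*47 - √2391/920627) = 1/(-270*47 - √2391/920627) = 1/(-12690 - √2391/920627)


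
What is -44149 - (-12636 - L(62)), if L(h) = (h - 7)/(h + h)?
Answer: -3907557/124 ≈ -31513.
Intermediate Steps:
L(h) = (-7 + h)/(2*h) (L(h) = (-7 + h)/((2*h)) = (-7 + h)*(1/(2*h)) = (-7 + h)/(2*h))
-44149 - (-12636 - L(62)) = -44149 - (-12636 - (-7 + 62)/(2*62)) = -44149 - (-12636 - 55/(2*62)) = -44149 - (-12636 - 1*55/124) = -44149 - (-12636 - 55/124) = -44149 - 1*(-1566919/124) = -44149 + 1566919/124 = -3907557/124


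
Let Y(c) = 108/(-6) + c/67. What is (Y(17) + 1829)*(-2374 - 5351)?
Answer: -937459650/67 ≈ -1.3992e+7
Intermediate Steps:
Y(c) = -18 + c/67 (Y(c) = 108*(-⅙) + c*(1/67) = -18 + c/67)
(Y(17) + 1829)*(-2374 - 5351) = ((-18 + (1/67)*17) + 1829)*(-2374 - 5351) = ((-18 + 17/67) + 1829)*(-7725) = (-1189/67 + 1829)*(-7725) = (121354/67)*(-7725) = -937459650/67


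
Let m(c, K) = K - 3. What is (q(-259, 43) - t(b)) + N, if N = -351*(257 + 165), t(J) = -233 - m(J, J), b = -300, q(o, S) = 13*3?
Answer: -148153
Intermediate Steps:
q(o, S) = 39
m(c, K) = -3 + K
t(J) = -230 - J (t(J) = -233 - (-3 + J) = -233 + (3 - J) = -230 - J)
N = -148122 (N = -351*422 = -148122)
(q(-259, 43) - t(b)) + N = (39 - (-230 - 1*(-300))) - 148122 = (39 - (-230 + 300)) - 148122 = (39 - 1*70) - 148122 = (39 - 70) - 148122 = -31 - 148122 = -148153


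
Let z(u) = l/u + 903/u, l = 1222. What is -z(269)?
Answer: -2125/269 ≈ -7.8996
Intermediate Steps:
z(u) = 2125/u (z(u) = 1222/u + 903/u = 2125/u)
-z(269) = -2125/269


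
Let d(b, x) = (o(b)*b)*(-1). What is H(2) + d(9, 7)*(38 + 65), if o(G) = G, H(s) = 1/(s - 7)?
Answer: -41716/5 ≈ -8343.2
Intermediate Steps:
H(s) = 1/(-7 + s)
d(b, x) = -b**2 (d(b, x) = (b*b)*(-1) = b**2*(-1) = -b**2)
H(2) + d(9, 7)*(38 + 65) = 1/(-7 + 2) + (-1*9**2)*(38 + 65) = 1/(-5) - 1*81*103 = -1/5 - 81*103 = -1/5 - 8343 = -41716/5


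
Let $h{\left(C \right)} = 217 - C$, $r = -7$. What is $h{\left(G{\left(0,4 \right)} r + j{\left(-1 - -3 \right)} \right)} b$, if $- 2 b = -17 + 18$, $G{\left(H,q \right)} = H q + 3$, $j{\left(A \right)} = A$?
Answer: $-118$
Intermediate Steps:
$G{\left(H,q \right)} = 3 + H q$
$b = - \frac{1}{2}$ ($b = - \frac{-17 + 18}{2} = \left(- \frac{1}{2}\right) 1 = - \frac{1}{2} \approx -0.5$)
$h{\left(G{\left(0,4 \right)} r + j{\left(-1 - -3 \right)} \right)} b = \left(217 - \left(\left(3 + 0 \cdot 4\right) \left(-7\right) - -2\right)\right) \left(- \frac{1}{2}\right) = \left(217 - \left(\left(3 + 0\right) \left(-7\right) + \left(-1 + 3\right)\right)\right) \left(- \frac{1}{2}\right) = \left(217 - \left(3 \left(-7\right) + 2\right)\right) \left(- \frac{1}{2}\right) = \left(217 - \left(-21 + 2\right)\right) \left(- \frac{1}{2}\right) = \left(217 - -19\right) \left(- \frac{1}{2}\right) = \left(217 + 19\right) \left(- \frac{1}{2}\right) = 236 \left(- \frac{1}{2}\right) = -118$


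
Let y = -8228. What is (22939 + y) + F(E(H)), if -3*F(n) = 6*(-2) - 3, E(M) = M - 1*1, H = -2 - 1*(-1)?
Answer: 14716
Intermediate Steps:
H = -1 (H = -2 + 1 = -1)
E(M) = -1 + M (E(M) = M - 1 = -1 + M)
F(n) = 5 (F(n) = -(6*(-2) - 3)/3 = -(-12 - 3)/3 = -⅓*(-15) = 5)
(22939 + y) + F(E(H)) = (22939 - 8228) + 5 = 14711 + 5 = 14716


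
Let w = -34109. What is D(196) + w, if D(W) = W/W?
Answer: -34108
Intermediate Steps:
D(W) = 1
D(196) + w = 1 - 34109 = -34108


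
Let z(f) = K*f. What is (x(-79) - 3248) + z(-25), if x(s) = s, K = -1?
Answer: -3302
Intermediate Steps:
z(f) = -f
(x(-79) - 3248) + z(-25) = (-79 - 3248) - 1*(-25) = -3327 + 25 = -3302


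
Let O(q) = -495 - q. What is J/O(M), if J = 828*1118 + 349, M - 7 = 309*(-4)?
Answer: 926053/734 ≈ 1261.7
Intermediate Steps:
M = -1229 (M = 7 + 309*(-4) = 7 - 1236 = -1229)
J = 926053 (J = 925704 + 349 = 926053)
J/O(M) = 926053/(-495 - 1*(-1229)) = 926053/(-495 + 1229) = 926053/734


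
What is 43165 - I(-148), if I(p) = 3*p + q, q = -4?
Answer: 43613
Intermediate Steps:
I(p) = -4 + 3*p (I(p) = 3*p - 4 = -4 + 3*p)
43165 - I(-148) = 43165 - (-4 + 3*(-148)) = 43165 - (-4 - 444) = 43165 - 1*(-448) = 43165 + 448 = 43613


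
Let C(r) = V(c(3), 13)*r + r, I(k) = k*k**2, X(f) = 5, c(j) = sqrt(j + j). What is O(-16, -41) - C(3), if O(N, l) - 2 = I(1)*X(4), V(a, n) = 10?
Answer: -26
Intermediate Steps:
c(j) = sqrt(2)*sqrt(j) (c(j) = sqrt(2*j) = sqrt(2)*sqrt(j))
I(k) = k**3
C(r) = 11*r (C(r) = 10*r + r = 11*r)
O(N, l) = 7 (O(N, l) = 2 + 1**3*5 = 2 + 1*5 = 2 + 5 = 7)
O(-16, -41) - C(3) = 7 - 11*3 = 7 - 1*33 = 7 - 33 = -26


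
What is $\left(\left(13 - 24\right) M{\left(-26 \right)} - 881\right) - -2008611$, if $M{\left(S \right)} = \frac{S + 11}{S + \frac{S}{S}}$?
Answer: $\frac{10038617}{5} \approx 2.0077 \cdot 10^{6}$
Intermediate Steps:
$M{\left(S \right)} = \frac{11 + S}{1 + S}$ ($M{\left(S \right)} = \frac{11 + S}{S + 1} = \frac{11 + S}{1 + S}$)
$\left(\left(13 - 24\right) M{\left(-26 \right)} - 881\right) - -2008611 = \left(\left(13 - 24\right) \frac{11 - 26}{1 - 26} - 881\right) - -2008611 = \left(\left(13 - 24\right) \frac{1}{-25} \left(-15\right) - 881\right) + 2008611 = \left(- 11 \left(\left(- \frac{1}{25}\right) \left(-15\right)\right) - 881\right) + 2008611 = \left(\left(-11\right) \frac{3}{5} - 881\right) + 2008611 = \left(- \frac{33}{5} - 881\right) + 2008611 = - \frac{4438}{5} + 2008611 = \frac{10038617}{5}$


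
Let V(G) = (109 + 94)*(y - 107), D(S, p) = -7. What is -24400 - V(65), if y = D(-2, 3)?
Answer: -1258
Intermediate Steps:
y = -7
V(G) = -23142 (V(G) = (109 + 94)*(-7 - 107) = 203*(-114) = -23142)
-24400 - V(65) = -24400 - 1*(-23142) = -24400 + 23142 = -1258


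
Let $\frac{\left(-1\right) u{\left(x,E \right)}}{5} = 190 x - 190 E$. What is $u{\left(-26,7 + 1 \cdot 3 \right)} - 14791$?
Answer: $19409$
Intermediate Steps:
$u{\left(x,E \right)} = - 950 x + 950 E$ ($u{\left(x,E \right)} = - 5 \left(190 x - 190 E\right) = - 5 \left(- 190 E + 190 x\right) = - 950 x + 950 E$)
$u{\left(-26,7 + 1 \cdot 3 \right)} - 14791 = \left(\left(-950\right) \left(-26\right) + 950 \left(7 + 1 \cdot 3\right)\right) - 14791 = \left(24700 + 950 \left(7 + 3\right)\right) - 14791 = \left(24700 + 950 \cdot 10\right) - 14791 = \left(24700 + 9500\right) - 14791 = 34200 - 14791 = 19409$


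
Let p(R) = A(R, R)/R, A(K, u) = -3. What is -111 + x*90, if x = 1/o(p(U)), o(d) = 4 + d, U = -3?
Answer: -93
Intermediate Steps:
p(R) = -3/R
x = ⅕ (x = 1/(4 - 3/(-3)) = 1/(4 - 3*(-⅓)) = 1/(4 + 1) = 1/5 = ⅕ ≈ 0.20000)
-111 + x*90 = -111 + (⅕)*90 = -111 + 18 = -93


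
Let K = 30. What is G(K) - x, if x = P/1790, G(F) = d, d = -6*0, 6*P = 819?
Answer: -273/3580 ≈ -0.076257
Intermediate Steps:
P = 273/2 (P = (1/6)*819 = 273/2 ≈ 136.50)
d = 0
G(F) = 0
x = 273/3580 (x = (273/2)/1790 = (273/2)*(1/1790) = 273/3580 ≈ 0.076257)
G(K) - x = 0 - 1*273/3580 = 0 - 273/3580 = -273/3580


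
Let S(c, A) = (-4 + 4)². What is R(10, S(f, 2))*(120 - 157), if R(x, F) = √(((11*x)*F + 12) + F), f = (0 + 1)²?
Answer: -74*√3 ≈ -128.17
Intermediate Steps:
f = 1 (f = 1² = 1)
S(c, A) = 0 (S(c, A) = 0² = 0)
R(x, F) = √(12 + F + 11*F*x) (R(x, F) = √((11*F*x + 12) + F) = √((12 + 11*F*x) + F) = √(12 + F + 11*F*x))
R(10, S(f, 2))*(120 - 157) = √(12 + 0 + 11*0*10)*(120 - 157) = √(12 + 0 + 0)*(-37) = √12*(-37) = (2*√3)*(-37) = -74*√3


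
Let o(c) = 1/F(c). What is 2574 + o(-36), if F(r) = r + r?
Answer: 185327/72 ≈ 2574.0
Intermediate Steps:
F(r) = 2*r
o(c) = 1/(2*c)
2574 + o(-36) = 2574 + (1/2)/(-36) = 2574 + (1/2)*(-1/36) = 2574 - 1/72 = 185327/72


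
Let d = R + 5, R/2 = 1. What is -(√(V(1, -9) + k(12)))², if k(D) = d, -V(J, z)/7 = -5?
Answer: -42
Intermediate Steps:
R = 2 (R = 2*1 = 2)
V(J, z) = 35 (V(J, z) = -7*(-5) = 35)
d = 7 (d = 2 + 5 = 7)
k(D) = 7
-(√(V(1, -9) + k(12)))² = -(√(35 + 7))² = -(√42)² = -1*42 = -42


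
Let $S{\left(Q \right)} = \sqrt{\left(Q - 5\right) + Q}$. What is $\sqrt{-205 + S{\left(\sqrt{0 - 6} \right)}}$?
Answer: $\sqrt{-205 + \sqrt{-5 + 2 i \sqrt{6}}} \approx 0.08575 + 14.283 i$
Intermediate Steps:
$S{\left(Q \right)} = \sqrt{-5 + 2 Q}$ ($S{\left(Q \right)} = \sqrt{\left(-5 + Q\right) + Q} = \sqrt{-5 + 2 Q}$)
$\sqrt{-205 + S{\left(\sqrt{0 - 6} \right)}} = \sqrt{-205 + \sqrt{-5 + 2 \sqrt{0 - 6}}} = \sqrt{-205 + \sqrt{-5 + 2 \sqrt{-6}}} = \sqrt{-205 + \sqrt{-5 + 2 i \sqrt{6}}}$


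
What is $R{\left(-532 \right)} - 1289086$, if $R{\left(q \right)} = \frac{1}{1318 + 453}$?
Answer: $- \frac{2282971305}{1771} \approx -1.2891 \cdot 10^{6}$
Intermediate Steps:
$R{\left(q \right)} = \frac{1}{1771}$
$R{\left(-532 \right)} - 1289086 = \frac{1}{1771} - 1289086 = - \frac{2282971305}{1771}$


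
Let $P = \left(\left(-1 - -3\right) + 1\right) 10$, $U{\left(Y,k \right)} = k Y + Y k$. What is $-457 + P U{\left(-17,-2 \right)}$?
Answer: $1583$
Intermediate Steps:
$U{\left(Y,k \right)} = 2 Y k$ ($U{\left(Y,k \right)} = Y k + Y k = 2 Y k$)
$P = 30$ ($P = \left(\left(-1 + 3\right) + 1\right) 10 = \left(2 + 1\right) 10 = 3 \cdot 10 = 30$)
$-457 + P U{\left(-17,-2 \right)} = -457 + 30 \cdot 2 \left(-17\right) \left(-2\right) = -457 + 30 \cdot 68 = -457 + 2040 = 1583$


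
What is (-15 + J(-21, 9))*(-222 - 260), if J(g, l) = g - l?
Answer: 21690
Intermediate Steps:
(-15 + J(-21, 9))*(-222 - 260) = (-15 + (-21 - 1*9))*(-222 - 260) = (-15 + (-21 - 9))*(-482) = (-15 - 30)*(-482) = -45*(-482) = 21690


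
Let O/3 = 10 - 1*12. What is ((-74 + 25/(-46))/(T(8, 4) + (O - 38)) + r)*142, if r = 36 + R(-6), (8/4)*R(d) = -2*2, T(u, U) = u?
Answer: 471227/92 ≈ 5122.0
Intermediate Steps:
R(d) = -2 (R(d) = (-2*2)/2 = (½)*(-4) = -2)
O = -6 (O = 3*(10 - 1*12) = 3*(10 - 12) = 3*(-2) = -6)
r = 34 (r = 36 - 2 = 34)
((-74 + 25/(-46))/(T(8, 4) + (O - 38)) + r)*142 = ((-74 + 25/(-46))/(8 + (-6 - 38)) + 34)*142 = ((-74 + 25*(-1/46))/(8 - 44) + 34)*142 = ((-74 - 25/46)/(-36) + 34)*142 = (-3429/46*(-1/36) + 34)*142 = (381/184 + 34)*142 = (6637/184)*142 = 471227/92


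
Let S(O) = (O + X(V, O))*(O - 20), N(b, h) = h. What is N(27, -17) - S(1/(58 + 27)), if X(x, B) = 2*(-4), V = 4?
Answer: -1276446/7225 ≈ -176.67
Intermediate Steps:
X(x, B) = -8
S(O) = (-20 + O)*(-8 + O) (S(O) = (O - 8)*(O - 20) = (-8 + O)*(-20 + O) = (-20 + O)*(-8 + O))
N(27, -17) - S(1/(58 + 27)) = -17 - (160 + (1/(58 + 27))**2 - 28/(58 + 27)) = -17 - (160 + (1/85)**2 - 28/85) = -17 - (160 + (1/85)**2 - 28*1/85) = -17 - (160 + 1/7225 - 28/85) = -17 - 1*1153621/7225 = -17 - 1153621/7225 = -1276446/7225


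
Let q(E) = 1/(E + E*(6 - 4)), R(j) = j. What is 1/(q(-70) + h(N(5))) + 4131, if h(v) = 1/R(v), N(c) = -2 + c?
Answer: 95083/23 ≈ 4134.0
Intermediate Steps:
h(v) = 1/v
q(E) = 1/(3*E) (q(E) = 1/(E + E*2) = 1/(E + 2*E) = 1/(3*E))
1/(q(-70) + h(N(5))) + 4131 = 1/((⅓)/(-70) + 1/(-2 + 5)) + 4131 = 1/((⅓)*(-1/70) + 1/3) + 4131 = 1/(-1/210 + ⅓) + 4131 = 1/(23/70) + 4131 = 70/23 + 4131 = 95083/23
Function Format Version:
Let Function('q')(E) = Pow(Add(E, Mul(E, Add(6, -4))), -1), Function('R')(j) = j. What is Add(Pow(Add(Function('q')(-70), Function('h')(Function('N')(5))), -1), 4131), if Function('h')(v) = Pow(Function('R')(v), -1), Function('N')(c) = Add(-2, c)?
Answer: Rational(95083, 23) ≈ 4134.0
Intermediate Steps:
Function('h')(v) = Pow(v, -1)
Function('q')(E) = Mul(Rational(1, 3), Pow(E, -1)) (Function('q')(E) = Pow(Add(E, Mul(E, 2)), -1) = Pow(Add(E, Mul(2, E)), -1) = Pow(Mul(3, E), -1) = Mul(Rational(1, 3), Pow(E, -1)))
Add(Pow(Add(Function('q')(-70), Function('h')(Function('N')(5))), -1), 4131) = Add(Pow(Add(Mul(Rational(1, 3), Pow(-70, -1)), Pow(Add(-2, 5), -1)), -1), 4131) = Add(Pow(Add(Mul(Rational(1, 3), Rational(-1, 70)), Pow(3, -1)), -1), 4131) = Add(Pow(Add(Rational(-1, 210), Rational(1, 3)), -1), 4131) = Add(Pow(Rational(23, 70), -1), 4131) = Add(Rational(70, 23), 4131) = Rational(95083, 23)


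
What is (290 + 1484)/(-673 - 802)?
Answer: -1774/1475 ≈ -1.2027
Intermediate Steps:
(290 + 1484)/(-673 - 802) = 1774/(-1475) = 1774*(-1/1475) = -1774/1475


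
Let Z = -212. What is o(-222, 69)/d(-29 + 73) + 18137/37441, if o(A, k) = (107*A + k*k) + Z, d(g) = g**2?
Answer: -683941173/72485776 ≈ -9.4355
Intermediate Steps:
o(A, k) = -212 + k**2 + 107*A (o(A, k) = (107*A + k*k) - 212 = (107*A + k**2) - 212 = (k**2 + 107*A) - 212 = -212 + k**2 + 107*A)
o(-222, 69)/d(-29 + 73) + 18137/37441 = (-212 + 69**2 + 107*(-222))/((-29 + 73)**2) + 18137/37441 = (-212 + 4761 - 23754)/(44**2) + 18137*(1/37441) = -19205/1936 + 18137/37441 = -683941173/72485776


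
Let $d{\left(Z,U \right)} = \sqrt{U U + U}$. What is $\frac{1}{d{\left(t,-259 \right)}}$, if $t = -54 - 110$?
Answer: $\frac{\sqrt{66822}}{66822} \approx 0.0038685$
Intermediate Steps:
$t = -164$ ($t = -54 - 110 = -164$)
$d{\left(Z,U \right)} = \sqrt{U + U^{2}}$ ($d{\left(Z,U \right)} = \sqrt{U^{2} + U} = \sqrt{U + U^{2}}$)
$\frac{1}{d{\left(t,-259 \right)}} = \frac{1}{\sqrt{- 259 \left(1 - 259\right)}} = \frac{1}{\sqrt{\left(-259\right) \left(-258\right)}} = \frac{1}{\sqrt{66822}} = \frac{\sqrt{66822}}{66822}$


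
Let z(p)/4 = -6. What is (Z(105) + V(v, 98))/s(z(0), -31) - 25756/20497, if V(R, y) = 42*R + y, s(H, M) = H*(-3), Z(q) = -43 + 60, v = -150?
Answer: -128628377/1475784 ≈ -87.159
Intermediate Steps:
Z(q) = 17
z(p) = -24 (z(p) = 4*(-6) = -24)
s(H, M) = -3*H
V(R, y) = y + 42*R
(Z(105) + V(v, 98))/s(z(0), -31) - 25756/20497 = (17 + (98 + 42*(-150)))/((-3*(-24))) - 25756/20497 = (17 + (98 - 6300))/72 - 25756*1/20497 = (17 - 6202)*(1/72) - 25756/20497 = -6185*1/72 - 25756/20497 = -6185/72 - 25756/20497 = -128628377/1475784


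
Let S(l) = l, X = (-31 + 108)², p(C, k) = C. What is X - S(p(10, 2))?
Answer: 5919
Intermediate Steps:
X = 5929 (X = 77² = 5929)
X - S(p(10, 2)) = 5929 - 1*10 = 5929 - 10 = 5919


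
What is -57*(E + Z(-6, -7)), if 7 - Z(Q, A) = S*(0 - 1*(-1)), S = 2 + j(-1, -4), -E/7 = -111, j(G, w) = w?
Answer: -44802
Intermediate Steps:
E = 777 (E = -7*(-111) = 777)
S = -2 (S = 2 - 4 = -2)
Z(Q, A) = 9 (Z(Q, A) = 7 - (-2)*(0 - 1*(-1)) = 7 - (-2)*(0 + 1) = 7 - (-2) = 7 - 1*(-2) = 7 + 2 = 9)
-57*(E + Z(-6, -7)) = -57*(777 + 9) = -57*786 = -44802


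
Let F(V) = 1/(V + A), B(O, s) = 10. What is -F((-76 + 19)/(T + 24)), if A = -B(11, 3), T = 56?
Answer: 80/857 ≈ 0.093349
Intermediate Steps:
A = -10 (A = -1*10 = -10)
F(V) = 1/(-10 + V) (F(V) = 1/(V - 10) = 1/(-10 + V))
-F((-76 + 19)/(T + 24)) = -1/(-10 + (-76 + 19)/(56 + 24)) = -1/(-10 - 57/80) = -1/(-857/80) = -1*(-80/857) = 80/857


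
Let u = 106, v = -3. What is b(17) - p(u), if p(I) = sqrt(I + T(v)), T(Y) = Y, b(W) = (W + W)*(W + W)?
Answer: 1156 - sqrt(103) ≈ 1145.9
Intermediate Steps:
b(W) = 4*W**2 (b(W) = (2*W)*(2*W) = 4*W**2)
p(I) = sqrt(-3 + I) (p(I) = sqrt(I - 3) = sqrt(-3 + I))
b(17) - p(u) = 4*17**2 - sqrt(-3 + 106) = 4*289 - sqrt(103) = 1156 - sqrt(103)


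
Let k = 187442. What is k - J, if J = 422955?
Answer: -235513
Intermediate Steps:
k - J = 187442 - 1*422955 = 187442 - 422955 = -235513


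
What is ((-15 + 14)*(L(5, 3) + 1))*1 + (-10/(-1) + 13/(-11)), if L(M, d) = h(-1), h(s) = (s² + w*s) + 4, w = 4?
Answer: 75/11 ≈ 6.8182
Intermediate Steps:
h(s) = 4 + s² + 4*s (h(s) = (s² + 4*s) + 4 = 4 + s² + 4*s)
L(M, d) = 1 (L(M, d) = 4 + (-1)² + 4*(-1) = 4 + 1 - 4 = 1)
((-15 + 14)*(L(5, 3) + 1))*1 + (-10/(-1) + 13/(-11)) = ((-15 + 14)*(1 + 1))*1 + (-10/(-1) + 13/(-11)) = -1*2*1 + (-10*(-1) + 13*(-1/11)) = -2*1 + (10 - 13/11) = -2 + 97/11 = 75/11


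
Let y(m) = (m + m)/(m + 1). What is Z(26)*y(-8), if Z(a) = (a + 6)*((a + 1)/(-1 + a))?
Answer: 13824/175 ≈ 78.994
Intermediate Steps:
y(m) = 2*m/(1 + m) (y(m) = (2*m)/(1 + m) = 2*m/(1 + m))
Z(a) = (1 + a)*(6 + a)/(-1 + a) (Z(a) = (6 + a)*((1 + a)/(-1 + a)) = (1 + a)*(6 + a)/(-1 + a))
Z(26)*y(-8) = ((6 + 26² + 7*26)/(-1 + 26))*(2*(-8)/(1 - 8)) = ((6 + 676 + 182)/25)*(2*(-8)/(-7)) = ((1/25)*864)*(2*(-8)*(-⅐)) = (864/25)*(16/7) = 13824/175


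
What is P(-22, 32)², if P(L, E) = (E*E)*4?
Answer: 16777216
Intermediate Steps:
P(L, E) = 4*E² (P(L, E) = E²*4 = 4*E²)
P(-22, 32)² = (4*32²)² = (4*1024)² = 4096² = 16777216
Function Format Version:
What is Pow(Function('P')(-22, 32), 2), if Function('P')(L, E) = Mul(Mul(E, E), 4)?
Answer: 16777216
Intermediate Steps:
Function('P')(L, E) = Mul(4, Pow(E, 2)) (Function('P')(L, E) = Mul(Pow(E, 2), 4) = Mul(4, Pow(E, 2)))
Pow(Function('P')(-22, 32), 2) = Pow(Mul(4, Pow(32, 2)), 2) = Pow(Mul(4, 1024), 2) = Pow(4096, 2) = 16777216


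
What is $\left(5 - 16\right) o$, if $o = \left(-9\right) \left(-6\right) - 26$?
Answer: $-308$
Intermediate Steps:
$o = 28$ ($o = 54 - 26 = 28$)
$\left(5 - 16\right) o = \left(5 - 16\right) 28 = \left(-11\right) 28 = -308$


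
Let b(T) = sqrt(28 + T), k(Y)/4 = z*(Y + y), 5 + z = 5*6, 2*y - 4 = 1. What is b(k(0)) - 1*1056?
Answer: -1056 + sqrt(278) ≈ -1039.3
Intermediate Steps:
y = 5/2 (y = 2 + (1/2)*1 = 2 + 1/2 = 5/2 ≈ 2.5000)
z = 25 (z = -5 + 5*6 = -5 + 30 = 25)
k(Y) = 250 + 100*Y (k(Y) = 4*(25*(Y + 5/2)) = 4*(25*(5/2 + Y)) = 4*(125/2 + 25*Y) = 250 + 100*Y)
b(k(0)) - 1*1056 = sqrt(28 + (250 + 100*0)) - 1*1056 = sqrt(28 + (250 + 0)) - 1056 = sqrt(28 + 250) - 1056 = sqrt(278) - 1056 = -1056 + sqrt(278)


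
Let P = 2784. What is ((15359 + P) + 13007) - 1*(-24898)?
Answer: 56048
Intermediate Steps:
((15359 + P) + 13007) - 1*(-24898) = ((15359 + 2784) + 13007) - 1*(-24898) = (18143 + 13007) + 24898 = 31150 + 24898 = 56048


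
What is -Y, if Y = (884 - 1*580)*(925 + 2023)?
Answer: -896192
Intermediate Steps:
Y = 896192 (Y = (884 - 580)*2948 = 304*2948 = 896192)
-Y = -1*896192 = -896192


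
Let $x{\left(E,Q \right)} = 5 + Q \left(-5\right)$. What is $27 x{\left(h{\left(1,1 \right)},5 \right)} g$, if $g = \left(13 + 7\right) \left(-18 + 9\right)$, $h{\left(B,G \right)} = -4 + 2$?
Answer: $97200$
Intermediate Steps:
$h{\left(B,G \right)} = -2$
$x{\left(E,Q \right)} = 5 - 5 Q$
$g = -180$ ($g = 20 \left(-9\right) = -180$)
$27 x{\left(h{\left(1,1 \right)},5 \right)} g = 27 \left(5 - 25\right) \left(-180\right) = 27 \left(-20\right) \left(-180\right) = \left(-540\right) \left(-180\right) = 97200$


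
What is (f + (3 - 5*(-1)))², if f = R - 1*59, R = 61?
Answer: 100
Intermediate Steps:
f = 2 (f = 61 - 1*59 = 61 - 59 = 2)
(f + (3 - 5*(-1)))² = (2 + (3 - 5*(-1)))² = (2 + (3 + 5))² = (2 + 8)² = 10² = 100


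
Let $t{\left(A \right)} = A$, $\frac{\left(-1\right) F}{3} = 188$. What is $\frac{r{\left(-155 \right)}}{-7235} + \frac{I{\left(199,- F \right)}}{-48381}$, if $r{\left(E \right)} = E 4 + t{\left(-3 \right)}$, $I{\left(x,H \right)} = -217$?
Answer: $\frac{31711358}{350036535} \approx 0.090594$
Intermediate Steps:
$F = -564$ ($F = \left(-3\right) 188 = -564$)
$r{\left(E \right)} = -3 + 4 E$ ($r{\left(E \right)} = E 4 - 3 = 4 E - 3 = -3 + 4 E$)
$\frac{r{\left(-155 \right)}}{-7235} + \frac{I{\left(199,- F \right)}}{-48381} = \frac{-3 + 4 \left(-155\right)}{-7235} - \frac{217}{-48381} = \left(-3 - 620\right) \left(- \frac{1}{7235}\right) - - \frac{217}{48381} = \left(-623\right) \left(- \frac{1}{7235}\right) + \frac{217}{48381} = \frac{623}{7235} + \frac{217}{48381} = \frac{31711358}{350036535}$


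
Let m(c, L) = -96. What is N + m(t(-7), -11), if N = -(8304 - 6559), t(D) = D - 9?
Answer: -1841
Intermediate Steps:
t(D) = -9 + D
N = -1745 (N = -1*1745 = -1745)
N + m(t(-7), -11) = -1745 - 96 = -1841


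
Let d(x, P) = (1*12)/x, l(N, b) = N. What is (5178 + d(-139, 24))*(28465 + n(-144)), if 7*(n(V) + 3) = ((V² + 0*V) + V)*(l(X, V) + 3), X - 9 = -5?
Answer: 35305635420/139 ≈ 2.5400e+8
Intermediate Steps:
X = 4 (X = 9 - 5 = 4)
d(x, P) = 12/x
n(V) = -3 + V + V² (n(V) = -3 + (((V² + 0*V) + V)*(4 + 3))/7 = -3 + (((V² + 0) + V)*7)/7 = -3 + ((V² + V)*7)/7 = -3 + ((V + V²)*7)/7 = -3 + (7*V + 7*V²)/7 = -3 + (V + V²) = -3 + V + V²)
(5178 + d(-139, 24))*(28465 + n(-144)) = (5178 + 12/(-139))*(28465 + (-3 - 144 + (-144)²)) = (5178 + 12*(-1/139))*(28465 + (-3 - 144 + 20736)) = (5178 - 12/139)*(28465 + 20589) = (719730/139)*49054 = 35305635420/139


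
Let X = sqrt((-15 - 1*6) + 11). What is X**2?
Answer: -10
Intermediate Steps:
X = I*sqrt(10) (X = sqrt((-15 - 6) + 11) = sqrt(-21 + 11) = sqrt(-10) = I*sqrt(10) ≈ 3.1623*I)
X**2 = (I*sqrt(10))**2 = -10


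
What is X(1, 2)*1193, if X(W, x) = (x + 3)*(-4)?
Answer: -23860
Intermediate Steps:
X(W, x) = -12 - 4*x (X(W, x) = (3 + x)*(-4) = -12 - 4*x)
X(1, 2)*1193 = (-12 - 4*2)*1193 = (-12 - 8)*1193 = -20*1193 = -23860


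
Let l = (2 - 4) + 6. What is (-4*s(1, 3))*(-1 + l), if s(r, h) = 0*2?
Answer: 0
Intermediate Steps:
l = 4 (l = -2 + 6 = 4)
s(r, h) = 0
(-4*s(1, 3))*(-1 + l) = (-4*0)*(-1 + 4) = 0*3 = 0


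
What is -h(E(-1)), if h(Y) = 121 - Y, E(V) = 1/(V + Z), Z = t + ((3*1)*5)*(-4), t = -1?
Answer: -7503/62 ≈ -121.02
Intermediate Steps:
Z = -61 (Z = -1 + ((3*1)*5)*(-4) = -1 + (3*5)*(-4) = -1 + 15*(-4) = -1 - 60 = -61)
E(V) = 1/(-61 + V) (E(V) = 1/(V - 61) = 1/(-61 + V))
-h(E(-1)) = -(121 - 1/(-61 - 1)) = -(121 - 1/(-62)) = -(121 - 1*(-1/62)) = -(121 + 1/62) = -1*7503/62 = -7503/62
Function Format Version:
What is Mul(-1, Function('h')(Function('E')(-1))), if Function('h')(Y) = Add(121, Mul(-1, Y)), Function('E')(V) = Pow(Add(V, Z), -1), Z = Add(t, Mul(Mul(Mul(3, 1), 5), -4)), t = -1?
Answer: Rational(-7503, 62) ≈ -121.02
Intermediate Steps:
Z = -61 (Z = Add(-1, Mul(Mul(Mul(3, 1), 5), -4)) = Add(-1, Mul(Mul(3, 5), -4)) = Add(-1, Mul(15, -4)) = Add(-1, -60) = -61)
Function('E')(V) = Pow(Add(-61, V), -1) (Function('E')(V) = Pow(Add(V, -61), -1) = Pow(Add(-61, V), -1))
Mul(-1, Function('h')(Function('E')(-1))) = Mul(-1, Add(121, Mul(-1, Pow(Add(-61, -1), -1)))) = Mul(-1, Add(121, Mul(-1, Pow(-62, -1)))) = Mul(-1, Add(121, Mul(-1, Rational(-1, 62)))) = Mul(-1, Add(121, Rational(1, 62))) = Mul(-1, Rational(7503, 62)) = Rational(-7503, 62)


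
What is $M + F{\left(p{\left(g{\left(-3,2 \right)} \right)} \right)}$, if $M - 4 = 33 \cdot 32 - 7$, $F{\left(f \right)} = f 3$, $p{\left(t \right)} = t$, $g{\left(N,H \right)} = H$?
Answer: $1059$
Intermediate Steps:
$F{\left(f \right)} = 3 f$
$M = 1053$ ($M = 4 + \left(33 \cdot 32 - 7\right) = 4 + \left(1056 - 7\right) = 4 + 1049 = 1053$)
$M + F{\left(p{\left(g{\left(-3,2 \right)} \right)} \right)} = 1053 + 3 \cdot 2 = 1053 + 6 = 1059$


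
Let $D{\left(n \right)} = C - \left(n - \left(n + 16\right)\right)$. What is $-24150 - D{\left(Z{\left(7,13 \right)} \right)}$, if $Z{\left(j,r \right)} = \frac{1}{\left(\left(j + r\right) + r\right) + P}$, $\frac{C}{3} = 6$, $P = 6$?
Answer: $-24184$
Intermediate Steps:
$C = 18$ ($C = 3 \cdot 6 = 18$)
$Z{\left(j,r \right)} = \frac{1}{6 + j + 2 r}$ ($Z{\left(j,r \right)} = \frac{1}{\left(\left(j + r\right) + r\right) + 6} = \frac{1}{\left(j + 2 r\right) + 6} = \frac{1}{6 + j + 2 r}$)
$D{\left(n \right)} = 34$ ($D{\left(n \right)} = 18 - \left(n - \left(n + 16\right)\right) = 18 - \left(n - \left(16 + n\right)\right) = 18 - -16 = 18 + 16 = 34$)
$-24150 - D{\left(Z{\left(7,13 \right)} \right)} = -24150 - 34 = -24184$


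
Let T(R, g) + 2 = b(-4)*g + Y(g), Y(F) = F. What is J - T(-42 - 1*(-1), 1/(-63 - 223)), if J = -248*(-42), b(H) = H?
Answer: 2979545/286 ≈ 10418.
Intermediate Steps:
T(R, g) = -2 - 3*g (T(R, g) = -2 + (-4*g + g) = -2 - 3*g)
J = 10416
J - T(-42 - 1*(-1), 1/(-63 - 223)) = 10416 - (-2 - 3/(-63 - 223)) = 10416 - (-2 - 3/(-286)) = 10416 - (-2 - 3*(-1/286)) = 10416 - (-2 + 3/286) = 10416 - 1*(-569/286) = 10416 + 569/286 = 2979545/286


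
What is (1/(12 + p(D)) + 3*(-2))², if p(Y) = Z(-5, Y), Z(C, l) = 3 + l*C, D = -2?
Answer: 22201/625 ≈ 35.522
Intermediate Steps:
Z(C, l) = 3 + C*l
p(Y) = 3 - 5*Y
(1/(12 + p(D)) + 3*(-2))² = (1/(12 + (3 - 5*(-2))) + 3*(-2))² = (1/(12 + (3 + 10)) - 6)² = (1/(12 + 13) - 6)² = (1/25 - 6)² = (-149/25)² = 22201/625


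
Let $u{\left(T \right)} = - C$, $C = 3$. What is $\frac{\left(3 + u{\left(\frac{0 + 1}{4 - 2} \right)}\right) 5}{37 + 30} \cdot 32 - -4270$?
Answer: $4270$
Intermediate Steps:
$u{\left(T \right)} = -3$ ($u{\left(T \right)} = \left(-1\right) 3 = -3$)
$\frac{\left(3 + u{\left(\frac{0 + 1}{4 - 2} \right)}\right) 5}{37 + 30} \cdot 32 - -4270 = \frac{\left(3 - 3\right) 5}{37 + 30} \cdot 32 - -4270 = \frac{0 \cdot 5}{67} \cdot 32 + 4270 = \frac{1}{67} \cdot 0 \cdot 32 + 4270 = 0 \cdot 32 + 4270 = 0 + 4270 = 4270$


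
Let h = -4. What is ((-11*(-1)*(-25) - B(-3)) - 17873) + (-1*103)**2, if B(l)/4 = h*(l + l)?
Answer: -7635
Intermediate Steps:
B(l) = -32*l (B(l) = 4*(-4*(l + l)) = 4*(-8*l) = -32*l)
((-11*(-1)*(-25) - B(-3)) - 17873) + (-1*103)**2 = ((-11*(-1)*(-25) - (-32)*(-3)) - 17873) + (-1*103)**2 = ((11*(-25) - 1*96) - 17873) + (-103)**2 = ((-275 - 96) - 17873) + 10609 = (-371 - 17873) + 10609 = -18244 + 10609 = -7635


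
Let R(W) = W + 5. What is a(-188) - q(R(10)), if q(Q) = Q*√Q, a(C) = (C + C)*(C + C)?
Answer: 141376 - 15*√15 ≈ 1.4132e+5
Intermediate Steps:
a(C) = 4*C² (a(C) = (2*C)*(2*C) = 4*C²)
R(W) = 5 + W
q(Q) = Q^(3/2)
a(-188) - q(R(10)) = 4*(-188)² - (5 + 10)^(3/2) = 4*35344 - 15^(3/2) = 141376 - 15*√15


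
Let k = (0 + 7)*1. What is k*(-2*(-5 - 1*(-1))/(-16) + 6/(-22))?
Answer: -119/22 ≈ -5.4091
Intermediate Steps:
k = 7 (k = 7*1 = 7)
k*(-2*(-5 - 1*(-1))/(-16) + 6/(-22)) = 7*(-2*(-5 - 1*(-1))/(-16) + 6/(-22)) = 7*(-2*(-5 + 1)*(-1/16) + 6*(-1/22)) = 7*(-2*(-4)*(-1/16) - 3/11) = 7*(8*(-1/16) - 3/11) = 7*(-½ - 3/11) = 7*(-17/22) = -119/22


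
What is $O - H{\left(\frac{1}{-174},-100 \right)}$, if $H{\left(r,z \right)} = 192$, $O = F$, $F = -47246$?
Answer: $-47438$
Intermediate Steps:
$O = -47246$
$O - H{\left(\frac{1}{-174},-100 \right)} = -47246 - 192 = -47438$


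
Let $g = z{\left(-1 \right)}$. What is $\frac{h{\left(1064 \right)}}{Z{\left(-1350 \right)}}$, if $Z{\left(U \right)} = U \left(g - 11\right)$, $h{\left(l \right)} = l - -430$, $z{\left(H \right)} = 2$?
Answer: $\frac{83}{675} \approx 0.12296$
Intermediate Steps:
$g = 2$
$h{\left(l \right)} = 430 + l$ ($h{\left(l \right)} = l + 430 = 430 + l$)
$Z{\left(U \right)} = - 9 U$ ($Z{\left(U \right)} = U \left(2 - 11\right) = U \left(-9\right) = - 9 U$)
$\frac{h{\left(1064 \right)}}{Z{\left(-1350 \right)}} = \frac{430 + 1064}{\left(-9\right) \left(-1350\right)} = \frac{1494}{12150} = 1494 \cdot \frac{1}{12150} = \frac{83}{675}$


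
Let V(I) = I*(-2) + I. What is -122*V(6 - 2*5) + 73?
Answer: -415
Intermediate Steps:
V(I) = -I (V(I) = -2*I + I = -I)
-122*V(6 - 2*5) + 73 = -(-122)*(6 - 2*5) + 73 = -(-122)*(6 - 10) + 73 = -(-122)*(-4) + 73 = -122*4 + 73 = -488 + 73 = -415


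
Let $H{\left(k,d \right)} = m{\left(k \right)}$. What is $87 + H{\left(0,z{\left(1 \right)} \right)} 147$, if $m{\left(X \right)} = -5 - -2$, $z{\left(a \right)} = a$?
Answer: $-354$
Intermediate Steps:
$m{\left(X \right)} = -3$ ($m{\left(X \right)} = -5 + 2 = -3$)
$H{\left(k,d \right)} = -3$
$87 + H{\left(0,z{\left(1 \right)} \right)} 147 = 87 - 441 = -354$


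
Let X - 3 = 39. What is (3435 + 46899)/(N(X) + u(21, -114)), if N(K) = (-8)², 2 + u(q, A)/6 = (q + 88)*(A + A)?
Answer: -25167/74530 ≈ -0.33768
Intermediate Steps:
u(q, A) = -12 + 12*A*(88 + q) (u(q, A) = -12 + 6*((q + 88)*(A + A)) = -12 + 6*((88 + q)*(2*A)) = -12 + 6*(2*A*(88 + q)) = -12 + 12*A*(88 + q))
X = 42 (X = 3 + 39 = 42)
N(K) = 64
(3435 + 46899)/(N(X) + u(21, -114)) = (3435 + 46899)/(64 + (-12 + 1056*(-114) + 12*(-114)*21)) = 50334/(64 + (-12 - 120384 - 28728)) = 50334/(64 - 149124) = 50334/(-149060) = 50334*(-1/149060) = -25167/74530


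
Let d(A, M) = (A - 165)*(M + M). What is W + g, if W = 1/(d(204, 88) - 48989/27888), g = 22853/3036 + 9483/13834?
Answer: 33006785557127641/4018861399490916 ≈ 8.2130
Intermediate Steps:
d(A, M) = 2*M*(-165 + A) (d(A, M) = (-165 + A)*(2*M) = 2*M*(-165 + A))
g = 172469395/21000012 (g = 22853*(1/3036) + 9483*(1/13834) = 22853/3036 + 9483/13834 = 172469395/21000012 ≈ 8.2128)
W = 27888/191374243 (W = 1/(2*88*(-165 + 204) - 48989/27888) = 1/(2*88*39 - 48989*1/27888) = 1/(6864 - 48989/27888) = 1/(191374243/27888) = 27888/191374243 ≈ 0.00014572)
W + g = 27888/191374243 + 172469395/21000012 = 33006785557127641/4018861399490916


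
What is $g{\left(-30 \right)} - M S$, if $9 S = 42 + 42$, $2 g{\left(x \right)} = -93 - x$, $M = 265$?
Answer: $- \frac{15029}{6} \approx -2504.8$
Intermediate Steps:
$g{\left(x \right)} = - \frac{93}{2} - \frac{x}{2}$ ($g{\left(x \right)} = \frac{-93 - x}{2} = - \frac{93}{2} - \frac{x}{2}$)
$S = \frac{28}{3}$ ($S = \frac{42 + 42}{9} = \frac{1}{9} \cdot 84 = \frac{28}{3} \approx 9.3333$)
$g{\left(-30 \right)} - M S = \left(- \frac{93}{2} - -15\right) - 265 \cdot \frac{28}{3} = \left(- \frac{93}{2} + 15\right) - \frac{7420}{3} = - \frac{63}{2} - \frac{7420}{3} = - \frac{15029}{6}$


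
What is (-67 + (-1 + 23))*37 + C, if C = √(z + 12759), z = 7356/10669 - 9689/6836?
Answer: -1665 + √16966154132945461151/36466642 ≈ -1552.0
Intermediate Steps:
z = -53086325/72933284 (z = 7356*(1/10669) - 9689*1/6836 = 7356/10669 - 9689/6836 = -53086325/72933284 ≈ -0.72787)
C = √16966154132945461151/36466642 (C = √(-53086325/72933284 + 12759) = √(930502684231/72933284) = √16966154132945461151/36466642 ≈ 112.95)
(-67 + (-1 + 23))*37 + C = (-67 + (-1 + 23))*37 + √16966154132945461151/36466642 = (-67 + 22)*37 + √16966154132945461151/36466642 = -45*37 + √16966154132945461151/36466642 = -1665 + √16966154132945461151/36466642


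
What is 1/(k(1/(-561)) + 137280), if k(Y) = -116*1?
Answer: 1/137164 ≈ 7.2905e-6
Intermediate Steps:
k(Y) = -116
1/(k(1/(-561)) + 137280) = 1/(-116 + 137280) = 1/137164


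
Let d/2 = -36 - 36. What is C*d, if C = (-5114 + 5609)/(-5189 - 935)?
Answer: 17820/1531 ≈ 11.639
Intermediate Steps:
d = -144 (d = 2*(-36 - 36) = 2*(-72) = -144)
C = -495/6124 (C = 495/(-6124) = 495*(-1/6124) = -495/6124 ≈ -0.080830)
C*d = -495/6124*(-144) = 17820/1531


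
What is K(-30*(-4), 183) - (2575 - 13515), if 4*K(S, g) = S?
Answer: 10970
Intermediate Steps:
K(S, g) = S/4
K(-30*(-4), 183) - (2575 - 13515) = (-30*(-4))/4 - (2575 - 13515) = (¼)*120 - 1*(-10940) = 30 + 10940 = 10970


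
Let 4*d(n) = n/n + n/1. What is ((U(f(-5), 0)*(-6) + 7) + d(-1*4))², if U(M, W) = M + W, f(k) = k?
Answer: 21025/16 ≈ 1314.1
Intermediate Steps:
d(n) = ¼ + n/4 (d(n) = (n/n + n/1)/4 = (1 + n*1)/4 = (1 + n)/4 = ¼ + n/4)
((U(f(-5), 0)*(-6) + 7) + d(-1*4))² = (((-5 + 0)*(-6) + 7) + (¼ + (-1*4)/4))² = ((-5*(-6) + 7) + (¼ + (¼)*(-4)))² = ((30 + 7) + (¼ - 1))² = (37 - ¾)² = (145/4)² = 21025/16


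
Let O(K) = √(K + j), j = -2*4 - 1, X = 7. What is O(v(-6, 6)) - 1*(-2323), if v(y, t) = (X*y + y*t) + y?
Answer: 2323 + I*√93 ≈ 2323.0 + 9.6436*I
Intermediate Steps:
j = -9 (j = -8 - 1 = -9)
v(y, t) = 8*y + t*y (v(y, t) = (7*y + y*t) + y = (7*y + t*y) + y = 8*y + t*y)
O(K) = √(-9 + K) (O(K) = √(K - 9) = √(-9 + K))
O(v(-6, 6)) - 1*(-2323) = √(-9 - 6*(8 + 6)) - 1*(-2323) = √(-9 - 6*14) + 2323 = √(-9 - 84) + 2323 = √(-93) + 2323 = I*√93 + 2323 = 2323 + I*√93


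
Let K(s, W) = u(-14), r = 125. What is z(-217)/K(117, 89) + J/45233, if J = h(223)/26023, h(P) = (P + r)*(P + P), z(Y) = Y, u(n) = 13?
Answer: -255428326199/15302278667 ≈ -16.692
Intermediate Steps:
h(P) = 2*P*(125 + P) (h(P) = (P + 125)*(P + P) = (125 + P)*(2*P) = 2*P*(125 + P))
K(s, W) = 13
J = 155208/26023 (J = (2*223*(125 + 223))/26023 = (2*223*348)*(1/26023) = 155208*(1/26023) = 155208/26023 ≈ 5.9643)
z(-217)/K(117, 89) + J/45233 = -217/13 + (155208/26023)/45233 = -217*1/13 + (155208/26023)*(1/45233) = -217/13 + 155208/1177098359 = -255428326199/15302278667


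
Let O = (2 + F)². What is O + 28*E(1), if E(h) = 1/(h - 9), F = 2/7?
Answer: 169/98 ≈ 1.7245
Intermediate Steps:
F = 2/7 (F = 2*(⅐) = 2/7 ≈ 0.28571)
E(h) = 1/(-9 + h)
O = 256/49 (O = (2 + 2/7)² = (16/7)² = 256/49 ≈ 5.2245)
O + 28*E(1) = 256/49 + 28/(-9 + 1) = 256/49 + 28/(-8) = 256/49 + 28*(-⅛) = 256/49 - 7/2 = 169/98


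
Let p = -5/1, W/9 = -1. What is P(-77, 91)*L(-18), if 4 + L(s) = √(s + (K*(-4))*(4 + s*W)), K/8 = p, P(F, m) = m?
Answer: -364 + 91*√26542 ≈ 14461.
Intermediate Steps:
W = -9 (W = 9*(-1) = -9)
p = -5 (p = -5*1 = -5)
K = -40 (K = 8*(-5) = -40)
L(s) = -4 + √(640 - 1439*s) (L(s) = -4 + √(s + (-40*(-4))*(4 + s*(-9))) = -4 + √(s + 160*(4 - 9*s)) = -4 + √(s + (640 - 1440*s)) = -4 + √(640 - 1439*s))
P(-77, 91)*L(-18) = 91*(-4 + √(640 - 1439*(-18))) = 91*(-4 + √(640 + 25902)) = 91*(-4 + √26542) = -364 + 91*√26542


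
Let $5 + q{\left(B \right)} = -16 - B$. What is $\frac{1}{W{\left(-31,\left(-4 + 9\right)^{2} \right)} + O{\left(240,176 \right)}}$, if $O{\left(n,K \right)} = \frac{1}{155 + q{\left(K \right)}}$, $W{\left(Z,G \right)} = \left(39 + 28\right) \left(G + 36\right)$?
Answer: $\frac{42}{171653} \approx 0.00024468$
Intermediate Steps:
$W{\left(Z,G \right)} = 2412 + 67 G$ ($W{\left(Z,G \right)} = 67 \left(36 + G\right) = 2412 + 67 G$)
$q{\left(B \right)} = -21 - B$ ($q{\left(B \right)} = -5 - \left(16 + B\right) = -21 - B$)
$O{\left(n,K \right)} = \frac{1}{134 - K}$ ($O{\left(n,K \right)} = \frac{1}{155 - \left(21 + K\right)} = \frac{1}{134 - K}$)
$\frac{1}{W{\left(-31,\left(-4 + 9\right)^{2} \right)} + O{\left(240,176 \right)}} = \frac{1}{\left(2412 + 67 \left(-4 + 9\right)^{2}\right) - \frac{1}{-134 + 176}} = \frac{1}{\left(2412 + 67 \cdot 5^{2}\right) - \frac{1}{42}} = \frac{1}{\left(2412 + 67 \cdot 25\right) - \frac{1}{42}} = \frac{1}{\left(2412 + 1675\right) - \frac{1}{42}} = \frac{1}{4087 - \frac{1}{42}} = \frac{1}{\frac{171653}{42}} = \frac{42}{171653}$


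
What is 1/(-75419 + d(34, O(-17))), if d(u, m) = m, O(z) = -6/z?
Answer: -17/1282117 ≈ -1.3259e-5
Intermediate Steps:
1/(-75419 + d(34, O(-17))) = 1/(-75419 - 6/(-17)) = 1/(-75419 - 6*(-1/17)) = 1/(-75419 + 6/17) = 1/(-1282117/17) = -17/1282117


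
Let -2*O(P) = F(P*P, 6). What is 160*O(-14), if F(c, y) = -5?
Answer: 400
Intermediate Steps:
O(P) = 5/2 (O(P) = -1/2*(-5) = 5/2)
160*O(-14) = 160*(5/2) = 400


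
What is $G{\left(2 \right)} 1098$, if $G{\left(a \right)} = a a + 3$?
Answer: $7686$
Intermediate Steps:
$G{\left(a \right)} = 3 + a^{2}$ ($G{\left(a \right)} = a^{2} + 3 = 3 + a^{2}$)
$G{\left(2 \right)} 1098 = \left(3 + 2^{2}\right) 1098 = \left(3 + 4\right) 1098 = 7 \cdot 1098 = 7686$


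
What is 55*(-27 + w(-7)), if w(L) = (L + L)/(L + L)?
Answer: -1430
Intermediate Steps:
w(L) = 1 (w(L) = (2*L)/((2*L)) = (2*L)*(1/(2*L)) = 1)
55*(-27 + w(-7)) = 55*(-27 + 1) = 55*(-26) = -1430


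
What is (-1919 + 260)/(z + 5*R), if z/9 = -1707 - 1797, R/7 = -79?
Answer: 1659/34301 ≈ 0.048366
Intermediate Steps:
R = -553 (R = 7*(-79) = -553)
z = -31536 (z = 9*(-1707 - 1797) = 9*(-3504) = -31536)
(-1919 + 260)/(z + 5*R) = (-1919 + 260)/(-31536 + 5*(-553)) = -1659/(-31536 - 2765) = -1659/(-34301) = -1659*(-1/34301) = 1659/34301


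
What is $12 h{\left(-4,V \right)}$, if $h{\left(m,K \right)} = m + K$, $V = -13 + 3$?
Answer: $-168$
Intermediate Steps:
$V = -10$
$h{\left(m,K \right)} = K + m$
$12 h{\left(-4,V \right)} = 12 \left(-10 - 4\right) = 12 \left(-14\right) = -168$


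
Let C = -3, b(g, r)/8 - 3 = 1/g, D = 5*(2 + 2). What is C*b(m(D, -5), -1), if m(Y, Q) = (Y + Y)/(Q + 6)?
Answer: -363/5 ≈ -72.600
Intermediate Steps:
D = 20 (D = 5*4 = 20)
m(Y, Q) = 2*Y/(6 + Q) (m(Y, Q) = (2*Y)/(6 + Q) = 2*Y/(6 + Q))
b(g, r) = 24 + 8/g
C*b(m(D, -5), -1) = -3*(24 + 8/((2*20/(6 - 5)))) = -3*(24 + 8/((2*20/1))) = -3*(24 + 8/((2*20*1))) = -3*(24 + 8/40) = -3*(24 + 8*(1/40)) = -3*(24 + ⅕) = -3*121/5 = -363/5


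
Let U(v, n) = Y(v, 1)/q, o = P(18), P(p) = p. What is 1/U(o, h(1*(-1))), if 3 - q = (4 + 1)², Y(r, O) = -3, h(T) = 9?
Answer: 22/3 ≈ 7.3333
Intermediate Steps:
q = -22 (q = 3 - (4 + 1)² = 3 - 1*5² = 3 - 1*25 = 3 - 25 = -22)
o = 18
U(v, n) = 3/22 (U(v, n) = -3/(-22) = -3*(-1/22) = 3/22)
1/U(o, h(1*(-1))) = 1/(3/22) = 22/3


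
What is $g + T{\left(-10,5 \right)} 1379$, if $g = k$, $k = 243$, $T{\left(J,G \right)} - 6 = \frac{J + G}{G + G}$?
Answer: $\frac{15655}{2} \approx 7827.5$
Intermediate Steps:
$T{\left(J,G \right)} = 6 + \frac{G + J}{2 G}$ ($T{\left(J,G \right)} = 6 + \frac{J + G}{G + G} = 6 + \frac{G + J}{2 G}$)
$g = 243$
$g + T{\left(-10,5 \right)} 1379 = 243 + \frac{-10 + 13 \cdot 5}{2 \cdot 5} \cdot 1379 = 243 + \frac{1}{2} \cdot \frac{1}{5} \left(-10 + 65\right) 1379 = 243 + \frac{1}{2} \cdot \frac{1}{5} \cdot 55 \cdot 1379 = 243 + \frac{11}{2} \cdot 1379 = 243 + \frac{15169}{2} = \frac{15655}{2}$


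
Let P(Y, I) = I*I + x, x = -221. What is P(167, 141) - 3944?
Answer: 15716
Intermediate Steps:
P(Y, I) = -221 + I**2 (P(Y, I) = I*I - 221 = I**2 - 221 = -221 + I**2)
P(167, 141) - 3944 = (-221 + 141**2) - 3944 = (-221 + 19881) - 3944 = 19660 - 3944 = 15716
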